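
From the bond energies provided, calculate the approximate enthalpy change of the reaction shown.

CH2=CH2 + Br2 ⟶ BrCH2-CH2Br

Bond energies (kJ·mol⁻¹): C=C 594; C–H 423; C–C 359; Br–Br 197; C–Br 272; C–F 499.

Bonds broken (reactants):
  Br–Br: 1 × 197 = 197
  C–H: 4 × 423 = 1692
  C=C: 1 × 594 = 594
  Σ(broken) = 2483 kJ
Bonds formed (products):
  C–Br: 2 × 272 = 544
  C–C: 1 × 359 = 359
  C–H: 4 × 423 = 1692
  Σ(formed) = 2595 kJ
ΔH = Σ(broken) − Σ(formed) = 2483 − 2595 = −112 kJ

ΔH ≈ −112 kJ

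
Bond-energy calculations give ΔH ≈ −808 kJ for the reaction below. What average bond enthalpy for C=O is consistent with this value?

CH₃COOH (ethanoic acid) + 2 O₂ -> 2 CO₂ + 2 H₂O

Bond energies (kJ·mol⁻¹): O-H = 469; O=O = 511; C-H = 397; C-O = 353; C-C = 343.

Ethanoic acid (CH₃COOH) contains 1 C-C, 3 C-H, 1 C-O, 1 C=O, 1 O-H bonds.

D(C=O) ≈ 770 kJ/mol

Let D be the C=O bond energy.
Σ(broken) = 1×343 + 3×397 + 1×353 + 1×D + 1×469 + 2×511 = 3378 + D
Σ(formed) = 4×D + 4×469 = 1876 + 4D
ΔH = Σ(broken) − Σ(formed) = (3378 + D) − (1876 + 4D) = +1502 − 3D
Setting this equal to −808 kJ gives 3D = 2310, so D = 770 kJ/mol.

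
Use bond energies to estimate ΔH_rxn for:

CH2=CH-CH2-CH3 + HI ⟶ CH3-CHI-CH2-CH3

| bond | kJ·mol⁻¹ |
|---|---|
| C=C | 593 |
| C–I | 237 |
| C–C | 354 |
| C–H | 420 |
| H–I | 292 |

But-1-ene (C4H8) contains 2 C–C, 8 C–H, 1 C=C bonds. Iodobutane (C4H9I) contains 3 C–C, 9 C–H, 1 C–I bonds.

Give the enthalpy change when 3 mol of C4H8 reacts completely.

ΔH = −378 kJ

Bonds broken (reactants):
  C–C: 2 × 354 = 708
  C–H: 8 × 420 = 3360
  C=C: 1 × 593 = 593
  H–I: 1 × 292 = 292
  Σ(broken) = 4953 kJ
Bonds formed (products):
  C–C: 3 × 354 = 1062
  C–H: 9 × 420 = 3780
  C–I: 1 × 237 = 237
  Σ(formed) = 5079 kJ
ΔH = Σ(broken) − Σ(formed) = 4953 − 5079 = −126 kJ
For 3× the reaction as written: 3 × (−126) = −378 kJ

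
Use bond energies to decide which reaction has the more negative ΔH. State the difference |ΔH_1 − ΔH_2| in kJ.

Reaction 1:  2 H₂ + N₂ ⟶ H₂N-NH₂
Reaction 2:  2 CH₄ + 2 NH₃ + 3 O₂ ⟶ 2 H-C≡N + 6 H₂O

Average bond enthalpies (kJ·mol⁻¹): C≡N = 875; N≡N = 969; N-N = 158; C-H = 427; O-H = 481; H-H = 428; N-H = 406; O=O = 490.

Reaction 1:
  Bonds broken (reactants):
    H-H: 2 × 428 = 856
    N≡N: 1 × 969 = 969
    Σ(broken) = 1825 kJ
  Bonds formed (products):
    N-H: 4 × 406 = 1624
    N-N: 1 × 158 = 158
    Σ(formed) = 1782 kJ
  ΔH_1 = 1825 − 1782 = +43 kJ
Reaction 2:
  Bonds broken (reactants):
    C-H: 8 × 427 = 3416
    N-H: 6 × 406 = 2436
    O=O: 3 × 490 = 1470
    Σ(broken) = 7322 kJ
  Bonds formed (products):
    C≡N: 2 × 875 = 1750
    C-H: 2 × 427 = 854
    O-H: 12 × 481 = 5772
    Σ(formed) = 8376 kJ
  ΔH_2 = 7322 − 8376 = −1054 kJ
ΔH_1 − ΔH_2 = +1097 kJ, so reaction 2 has the more negative ΔH; |ΔH_1 − ΔH_2| = 1097 kJ.

Reaction 2, by 1097 kJ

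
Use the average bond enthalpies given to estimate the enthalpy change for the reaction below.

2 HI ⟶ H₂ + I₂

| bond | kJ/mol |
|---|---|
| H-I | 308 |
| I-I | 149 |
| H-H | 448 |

Bonds broken (reactants):
  H-I: 2 × 308 = 616
  Σ(broken) = 616 kJ
Bonds formed (products):
  H-H: 1 × 448 = 448
  I-I: 1 × 149 = 149
  Σ(formed) = 597 kJ
ΔH = Σ(broken) − Σ(formed) = 616 − 597 = +19 kJ

ΔH ≈ +19 kJ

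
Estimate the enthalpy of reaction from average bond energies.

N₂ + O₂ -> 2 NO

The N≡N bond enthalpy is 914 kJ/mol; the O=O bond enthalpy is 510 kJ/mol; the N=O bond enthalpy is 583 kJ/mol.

ΔH ≈ +258 kJ

Bonds broken (reactants):
  N≡N: 1 × 914 = 914
  O=O: 1 × 510 = 510
  Σ(broken) = 1424 kJ
Bonds formed (products):
  N=O: 2 × 583 = 1166
  Σ(formed) = 1166 kJ
ΔH = Σ(broken) − Σ(formed) = 1424 − 1166 = +258 kJ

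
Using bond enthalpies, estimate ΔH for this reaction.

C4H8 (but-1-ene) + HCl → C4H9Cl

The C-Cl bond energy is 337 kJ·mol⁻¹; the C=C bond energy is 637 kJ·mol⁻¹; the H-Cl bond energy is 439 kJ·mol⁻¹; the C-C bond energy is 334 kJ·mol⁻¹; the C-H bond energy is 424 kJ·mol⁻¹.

ΔH ≈ −19 kJ

Bonds broken (reactants):
  C-C: 2 × 334 = 668
  C-H: 8 × 424 = 3392
  C=C: 1 × 637 = 637
  H-Cl: 1 × 439 = 439
  Σ(broken) = 5136 kJ
Bonds formed (products):
  C-C: 3 × 334 = 1002
  C-Cl: 1 × 337 = 337
  C-H: 9 × 424 = 3816
  Σ(formed) = 5155 kJ
ΔH = Σ(broken) − Σ(formed) = 5136 − 5155 = −19 kJ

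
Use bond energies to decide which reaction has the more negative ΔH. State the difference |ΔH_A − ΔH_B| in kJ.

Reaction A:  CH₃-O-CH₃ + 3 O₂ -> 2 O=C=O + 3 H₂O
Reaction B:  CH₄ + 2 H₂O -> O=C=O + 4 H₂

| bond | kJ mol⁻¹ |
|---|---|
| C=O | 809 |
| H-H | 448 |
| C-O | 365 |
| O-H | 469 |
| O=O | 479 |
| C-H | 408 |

Reaction A:
  Bonds broken (reactants):
    C-H: 6 × 408 = 2448
    C-O: 2 × 365 = 730
    O=O: 3 × 479 = 1437
    Σ(broken) = 4615 kJ
  Bonds formed (products):
    C=O: 4 × 809 = 3236
    O-H: 6 × 469 = 2814
    Σ(formed) = 6050 kJ
  ΔH_A = 4615 − 6050 = −1435 kJ
Reaction B:
  Bonds broken (reactants):
    C-H: 4 × 408 = 1632
    O-H: 4 × 469 = 1876
    Σ(broken) = 3508 kJ
  Bonds formed (products):
    C=O: 2 × 809 = 1618
    H-H: 4 × 448 = 1792
    Σ(formed) = 3410 kJ
  ΔH_B = 3508 − 3410 = +98 kJ
ΔH_A − ΔH_B = −1533 kJ, so reaction A has the more negative ΔH; |ΔH_A − ΔH_B| = 1533 kJ.

Reaction A, by 1533 kJ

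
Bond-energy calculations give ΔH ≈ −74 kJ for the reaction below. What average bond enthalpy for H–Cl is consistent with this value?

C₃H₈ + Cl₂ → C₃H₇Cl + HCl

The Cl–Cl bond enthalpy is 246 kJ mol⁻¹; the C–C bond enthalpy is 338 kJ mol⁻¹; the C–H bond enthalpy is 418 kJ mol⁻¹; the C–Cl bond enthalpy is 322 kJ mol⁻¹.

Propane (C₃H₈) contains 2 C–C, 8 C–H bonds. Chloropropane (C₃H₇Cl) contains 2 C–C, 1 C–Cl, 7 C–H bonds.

D(H–Cl) ≈ 416 kJ/mol

Let D be the H–Cl bond energy.
Σ(broken) = 2×338 + 8×418 + 1×246 = 4266
Σ(formed) = 2×338 + 1×322 + 7×418 + 1×D = 3924 + D
ΔH = Σ(broken) − Σ(formed) = (4266) − (3924 + D) = +342 − D
Setting this equal to −74 kJ gives D = 416 kJ/mol.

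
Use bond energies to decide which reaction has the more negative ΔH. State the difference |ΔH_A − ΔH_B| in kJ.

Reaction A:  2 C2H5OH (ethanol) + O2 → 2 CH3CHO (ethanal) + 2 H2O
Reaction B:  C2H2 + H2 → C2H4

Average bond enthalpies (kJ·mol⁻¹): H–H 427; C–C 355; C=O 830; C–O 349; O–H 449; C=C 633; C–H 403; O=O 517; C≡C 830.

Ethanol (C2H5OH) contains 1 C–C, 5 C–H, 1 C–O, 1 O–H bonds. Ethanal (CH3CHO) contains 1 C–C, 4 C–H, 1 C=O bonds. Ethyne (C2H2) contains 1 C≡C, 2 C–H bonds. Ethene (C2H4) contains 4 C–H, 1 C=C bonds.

Reaction A:
  Bonds broken (reactants):
    C–C: 2 × 355 = 710
    C–H: 10 × 403 = 4030
    C–O: 2 × 349 = 698
    O–H: 2 × 449 = 898
    O=O: 1 × 517 = 517
    Σ(broken) = 6853 kJ
  Bonds formed (products):
    C–C: 2 × 355 = 710
    C–H: 8 × 403 = 3224
    C=O: 2 × 830 = 1660
    O–H: 4 × 449 = 1796
    Σ(formed) = 7390 kJ
  ΔH_A = 6853 − 7390 = −537 kJ
Reaction B:
  Bonds broken (reactants):
    C≡C: 1 × 830 = 830
    C–H: 2 × 403 = 806
    H–H: 1 × 427 = 427
    Σ(broken) = 2063 kJ
  Bonds formed (products):
    C–H: 4 × 403 = 1612
    C=C: 1 × 633 = 633
    Σ(formed) = 2245 kJ
  ΔH_B = 2063 − 2245 = −182 kJ
ΔH_A − ΔH_B = −355 kJ, so reaction A has the more negative ΔH; |ΔH_A − ΔH_B| = 355 kJ.

Reaction A, by 355 kJ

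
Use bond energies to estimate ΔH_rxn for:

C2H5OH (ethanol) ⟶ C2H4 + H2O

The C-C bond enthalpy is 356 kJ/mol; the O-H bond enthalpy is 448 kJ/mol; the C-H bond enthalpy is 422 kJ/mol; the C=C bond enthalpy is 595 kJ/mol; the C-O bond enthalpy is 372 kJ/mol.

Bonds broken (reactants):
  C-C: 1 × 356 = 356
  C-H: 5 × 422 = 2110
  C-O: 1 × 372 = 372
  O-H: 1 × 448 = 448
  Σ(broken) = 3286 kJ
Bonds formed (products):
  C-H: 4 × 422 = 1688
  C=C: 1 × 595 = 595
  O-H: 2 × 448 = 896
  Σ(formed) = 3179 kJ
ΔH = Σ(broken) − Σ(formed) = 3286 − 3179 = +107 kJ

ΔH ≈ +107 kJ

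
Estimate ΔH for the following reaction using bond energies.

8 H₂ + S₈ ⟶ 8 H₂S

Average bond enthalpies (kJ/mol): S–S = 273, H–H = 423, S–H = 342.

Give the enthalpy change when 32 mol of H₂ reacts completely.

ΔH = +384 kJ

Bonds broken (reactants):
  H–H: 8 × 423 = 3384
  S–S: 8 × 273 = 2184
  Σ(broken) = 5568 kJ
Bonds formed (products):
  S–H: 16 × 342 = 5472
  Σ(formed) = 5472 kJ
ΔH = Σ(broken) − Σ(formed) = 5568 − 5472 = +96 kJ
For 4× the reaction as written: 4 × (+96) = +384 kJ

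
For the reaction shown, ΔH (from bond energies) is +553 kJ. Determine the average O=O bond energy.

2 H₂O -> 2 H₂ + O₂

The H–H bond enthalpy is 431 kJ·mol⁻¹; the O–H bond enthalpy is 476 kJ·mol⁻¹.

D(O=O) ≈ 489 kJ/mol

Let D be the O=O bond energy.
Σ(broken) = 4×476 = 1904
Σ(formed) = 2×431 + 1×D = 862 + D
ΔH = Σ(broken) − Σ(formed) = (1904) − (862 + D) = +1042 − D
Setting this equal to +553 kJ gives D = 489 kJ/mol.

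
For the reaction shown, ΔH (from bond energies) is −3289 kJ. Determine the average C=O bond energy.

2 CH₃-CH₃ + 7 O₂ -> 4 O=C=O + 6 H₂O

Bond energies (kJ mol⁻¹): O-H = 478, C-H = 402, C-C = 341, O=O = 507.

Let D be the C=O bond energy.
Σ(broken) = 2×341 + 12×402 + 7×507 = 9055
Σ(formed) = 8×D + 12×478 = 5736 + 8D
ΔH = Σ(broken) − Σ(formed) = (9055) − (5736 + 8D) = +3319 − 8D
Setting this equal to −3289 kJ gives 8D = 6608, so D = 826 kJ/mol.

D(C=O) ≈ 826 kJ/mol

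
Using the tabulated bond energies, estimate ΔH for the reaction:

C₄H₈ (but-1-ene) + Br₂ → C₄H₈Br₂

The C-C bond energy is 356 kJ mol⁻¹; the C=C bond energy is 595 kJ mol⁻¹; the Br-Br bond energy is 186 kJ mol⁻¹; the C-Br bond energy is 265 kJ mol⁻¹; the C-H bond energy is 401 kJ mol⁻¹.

Bonds broken (reactants):
  Br-Br: 1 × 186 = 186
  C-C: 2 × 356 = 712
  C-H: 8 × 401 = 3208
  C=C: 1 × 595 = 595
  Σ(broken) = 4701 kJ
Bonds formed (products):
  C-Br: 2 × 265 = 530
  C-C: 3 × 356 = 1068
  C-H: 8 × 401 = 3208
  Σ(formed) = 4806 kJ
ΔH = Σ(broken) − Σ(formed) = 4701 − 4806 = −105 kJ

ΔH ≈ −105 kJ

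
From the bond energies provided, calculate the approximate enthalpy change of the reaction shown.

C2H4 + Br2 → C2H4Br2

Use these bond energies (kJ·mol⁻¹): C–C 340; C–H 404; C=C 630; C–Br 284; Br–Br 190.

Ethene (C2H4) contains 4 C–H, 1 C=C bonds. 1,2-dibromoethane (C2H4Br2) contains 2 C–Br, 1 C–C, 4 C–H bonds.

Bonds broken (reactants):
  Br–Br: 1 × 190 = 190
  C–H: 4 × 404 = 1616
  C=C: 1 × 630 = 630
  Σ(broken) = 2436 kJ
Bonds formed (products):
  C–Br: 2 × 284 = 568
  C–C: 1 × 340 = 340
  C–H: 4 × 404 = 1616
  Σ(formed) = 2524 kJ
ΔH = Σ(broken) − Σ(formed) = 2436 − 2524 = −88 kJ

ΔH ≈ −88 kJ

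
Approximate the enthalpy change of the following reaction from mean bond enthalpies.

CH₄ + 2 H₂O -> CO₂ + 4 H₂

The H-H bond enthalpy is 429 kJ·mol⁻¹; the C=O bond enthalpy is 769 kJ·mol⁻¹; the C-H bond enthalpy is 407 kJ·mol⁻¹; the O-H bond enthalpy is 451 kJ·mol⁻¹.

ΔH ≈ +178 kJ

Bonds broken (reactants):
  C-H: 4 × 407 = 1628
  O-H: 4 × 451 = 1804
  Σ(broken) = 3432 kJ
Bonds formed (products):
  C=O: 2 × 769 = 1538
  H-H: 4 × 429 = 1716
  Σ(formed) = 3254 kJ
ΔH = Σ(broken) − Σ(formed) = 3432 − 3254 = +178 kJ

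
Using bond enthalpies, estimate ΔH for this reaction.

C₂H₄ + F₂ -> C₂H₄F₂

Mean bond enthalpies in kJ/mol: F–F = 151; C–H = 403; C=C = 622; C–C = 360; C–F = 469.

Bonds broken (reactants):
  C–H: 4 × 403 = 1612
  C=C: 1 × 622 = 622
  F–F: 1 × 151 = 151
  Σ(broken) = 2385 kJ
Bonds formed (products):
  C–C: 1 × 360 = 360
  C–F: 2 × 469 = 938
  C–H: 4 × 403 = 1612
  Σ(formed) = 2910 kJ
ΔH = Σ(broken) − Σ(formed) = 2385 − 2910 = −525 kJ

ΔH ≈ −525 kJ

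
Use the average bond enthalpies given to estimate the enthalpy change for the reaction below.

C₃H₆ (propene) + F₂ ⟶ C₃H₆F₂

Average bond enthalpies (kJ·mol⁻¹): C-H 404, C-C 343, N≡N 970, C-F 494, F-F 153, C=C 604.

Bonds broken (reactants):
  C-C: 1 × 343 = 343
  C-H: 6 × 404 = 2424
  C=C: 1 × 604 = 604
  F-F: 1 × 153 = 153
  Σ(broken) = 3524 kJ
Bonds formed (products):
  C-C: 2 × 343 = 686
  C-F: 2 × 494 = 988
  C-H: 6 × 404 = 2424
  Σ(formed) = 4098 kJ
ΔH = Σ(broken) − Σ(formed) = 3524 − 4098 = −574 kJ

ΔH ≈ −574 kJ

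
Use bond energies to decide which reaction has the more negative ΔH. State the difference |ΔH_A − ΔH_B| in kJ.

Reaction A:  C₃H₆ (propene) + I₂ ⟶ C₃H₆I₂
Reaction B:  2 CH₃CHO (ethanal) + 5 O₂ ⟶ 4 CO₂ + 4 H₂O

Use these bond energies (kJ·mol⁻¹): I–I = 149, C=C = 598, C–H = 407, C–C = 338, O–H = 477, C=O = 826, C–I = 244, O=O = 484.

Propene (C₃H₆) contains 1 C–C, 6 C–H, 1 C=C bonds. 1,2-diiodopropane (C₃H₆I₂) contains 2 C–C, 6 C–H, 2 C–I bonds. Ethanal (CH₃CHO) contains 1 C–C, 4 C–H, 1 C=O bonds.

Reaction A:
  Bonds broken (reactants):
    C–C: 1 × 338 = 338
    C–H: 6 × 407 = 2442
    C=C: 1 × 598 = 598
    I–I: 1 × 149 = 149
    Σ(broken) = 3527 kJ
  Bonds formed (products):
    C–C: 2 × 338 = 676
    C–H: 6 × 407 = 2442
    C–I: 2 × 244 = 488
    Σ(formed) = 3606 kJ
  ΔH_A = 3527 − 3606 = −79 kJ
Reaction B:
  Bonds broken (reactants):
    C–C: 2 × 338 = 676
    C–H: 8 × 407 = 3256
    C=O: 2 × 826 = 1652
    O=O: 5 × 484 = 2420
    Σ(broken) = 8004 kJ
  Bonds formed (products):
    C=O: 8 × 826 = 6608
    O–H: 8 × 477 = 3816
    Σ(formed) = 10424 kJ
  ΔH_B = 8004 − 10424 = −2420 kJ
ΔH_A − ΔH_B = +2341 kJ, so reaction B has the more negative ΔH; |ΔH_A − ΔH_B| = 2341 kJ.

Reaction B, by 2341 kJ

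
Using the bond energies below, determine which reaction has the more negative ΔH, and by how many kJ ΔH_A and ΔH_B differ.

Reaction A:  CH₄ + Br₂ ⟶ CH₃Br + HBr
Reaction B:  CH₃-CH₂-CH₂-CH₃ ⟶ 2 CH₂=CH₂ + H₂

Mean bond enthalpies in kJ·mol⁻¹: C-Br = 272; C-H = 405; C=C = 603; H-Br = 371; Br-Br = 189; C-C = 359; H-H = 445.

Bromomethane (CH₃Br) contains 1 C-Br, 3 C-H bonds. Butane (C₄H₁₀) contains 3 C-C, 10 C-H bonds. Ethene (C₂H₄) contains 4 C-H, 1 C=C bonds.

Reaction A:
  Bonds broken (reactants):
    Br-Br: 1 × 189 = 189
    C-H: 4 × 405 = 1620
    Σ(broken) = 1809 kJ
  Bonds formed (products):
    C-Br: 1 × 272 = 272
    C-H: 3 × 405 = 1215
    H-Br: 1 × 371 = 371
    Σ(formed) = 1858 kJ
  ΔH_A = 1809 − 1858 = −49 kJ
Reaction B:
  Bonds broken (reactants):
    C-C: 3 × 359 = 1077
    C-H: 10 × 405 = 4050
    Σ(broken) = 5127 kJ
  Bonds formed (products):
    C-H: 8 × 405 = 3240
    C=C: 2 × 603 = 1206
    H-H: 1 × 445 = 445
    Σ(formed) = 4891 kJ
  ΔH_B = 5127 − 4891 = +236 kJ
ΔH_A − ΔH_B = −285 kJ, so reaction A has the more negative ΔH; |ΔH_A − ΔH_B| = 285 kJ.

Reaction A, by 285 kJ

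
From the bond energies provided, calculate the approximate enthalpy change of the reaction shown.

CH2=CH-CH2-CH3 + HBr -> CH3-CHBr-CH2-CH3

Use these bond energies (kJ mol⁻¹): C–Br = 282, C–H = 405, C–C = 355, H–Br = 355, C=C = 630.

Bonds broken (reactants):
  C–C: 2 × 355 = 710
  C–H: 8 × 405 = 3240
  C=C: 1 × 630 = 630
  H–Br: 1 × 355 = 355
  Σ(broken) = 4935 kJ
Bonds formed (products):
  C–Br: 1 × 282 = 282
  C–C: 3 × 355 = 1065
  C–H: 9 × 405 = 3645
  Σ(formed) = 4992 kJ
ΔH = Σ(broken) − Σ(formed) = 4935 − 4992 = −57 kJ

ΔH ≈ −57 kJ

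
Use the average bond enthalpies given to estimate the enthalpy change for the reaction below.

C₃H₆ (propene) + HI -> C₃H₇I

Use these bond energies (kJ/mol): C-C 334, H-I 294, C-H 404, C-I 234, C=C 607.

ΔH ≈ −71 kJ

Bonds broken (reactants):
  C-C: 1 × 334 = 334
  C-H: 6 × 404 = 2424
  C=C: 1 × 607 = 607
  H-I: 1 × 294 = 294
  Σ(broken) = 3659 kJ
Bonds formed (products):
  C-C: 2 × 334 = 668
  C-H: 7 × 404 = 2828
  C-I: 1 × 234 = 234
  Σ(formed) = 3730 kJ
ΔH = Σ(broken) − Σ(formed) = 3659 − 3730 = −71 kJ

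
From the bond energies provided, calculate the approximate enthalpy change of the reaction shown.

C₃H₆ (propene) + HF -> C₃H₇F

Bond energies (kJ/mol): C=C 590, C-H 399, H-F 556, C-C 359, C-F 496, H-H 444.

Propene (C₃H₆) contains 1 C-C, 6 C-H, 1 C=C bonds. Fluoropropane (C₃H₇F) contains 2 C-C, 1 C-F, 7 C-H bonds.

ΔH ≈ −108 kJ

Bonds broken (reactants):
  C-C: 1 × 359 = 359
  C-H: 6 × 399 = 2394
  C=C: 1 × 590 = 590
  H-F: 1 × 556 = 556
  Σ(broken) = 3899 kJ
Bonds formed (products):
  C-C: 2 × 359 = 718
  C-F: 1 × 496 = 496
  C-H: 7 × 399 = 2793
  Σ(formed) = 4007 kJ
ΔH = Σ(broken) − Σ(formed) = 3899 − 4007 = −108 kJ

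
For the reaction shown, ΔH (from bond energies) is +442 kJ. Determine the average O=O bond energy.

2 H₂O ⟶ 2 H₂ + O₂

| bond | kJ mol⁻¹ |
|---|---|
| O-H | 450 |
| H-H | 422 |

D(O=O) ≈ 514 kJ/mol

Let D be the O=O bond energy.
Σ(broken) = 4×450 = 1800
Σ(formed) = 2×422 + 1×D = 844 + D
ΔH = Σ(broken) − Σ(formed) = (1800) − (844 + D) = +956 − D
Setting this equal to +442 kJ gives D = 514 kJ/mol.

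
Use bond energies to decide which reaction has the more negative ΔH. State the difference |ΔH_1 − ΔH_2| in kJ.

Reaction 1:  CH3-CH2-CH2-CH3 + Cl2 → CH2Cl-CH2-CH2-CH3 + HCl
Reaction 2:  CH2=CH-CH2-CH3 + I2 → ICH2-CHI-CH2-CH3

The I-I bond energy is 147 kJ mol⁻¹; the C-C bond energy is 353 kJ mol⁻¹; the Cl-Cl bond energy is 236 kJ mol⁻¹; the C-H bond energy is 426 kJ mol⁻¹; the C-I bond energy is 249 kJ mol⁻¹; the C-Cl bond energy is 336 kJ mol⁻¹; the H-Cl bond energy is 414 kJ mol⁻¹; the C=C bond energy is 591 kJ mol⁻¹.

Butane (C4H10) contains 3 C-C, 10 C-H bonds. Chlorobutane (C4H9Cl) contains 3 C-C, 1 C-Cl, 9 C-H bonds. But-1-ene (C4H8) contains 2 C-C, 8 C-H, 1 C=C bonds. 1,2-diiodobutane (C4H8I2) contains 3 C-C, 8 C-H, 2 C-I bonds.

Reaction 1:
  Bonds broken (reactants):
    C-C: 3 × 353 = 1059
    C-H: 10 × 426 = 4260
    Cl-Cl: 1 × 236 = 236
    Σ(broken) = 5555 kJ
  Bonds formed (products):
    C-C: 3 × 353 = 1059
    C-Cl: 1 × 336 = 336
    C-H: 9 × 426 = 3834
    H-Cl: 1 × 414 = 414
    Σ(formed) = 5643 kJ
  ΔH_1 = 5555 − 5643 = −88 kJ
Reaction 2:
  Bonds broken (reactants):
    C-C: 2 × 353 = 706
    C-H: 8 × 426 = 3408
    C=C: 1 × 591 = 591
    I-I: 1 × 147 = 147
    Σ(broken) = 4852 kJ
  Bonds formed (products):
    C-C: 3 × 353 = 1059
    C-H: 8 × 426 = 3408
    C-I: 2 × 249 = 498
    Σ(formed) = 4965 kJ
  ΔH_2 = 4852 − 4965 = −113 kJ
ΔH_1 − ΔH_2 = +25 kJ, so reaction 2 has the more negative ΔH; |ΔH_1 − ΔH_2| = 25 kJ.

Reaction 2, by 25 kJ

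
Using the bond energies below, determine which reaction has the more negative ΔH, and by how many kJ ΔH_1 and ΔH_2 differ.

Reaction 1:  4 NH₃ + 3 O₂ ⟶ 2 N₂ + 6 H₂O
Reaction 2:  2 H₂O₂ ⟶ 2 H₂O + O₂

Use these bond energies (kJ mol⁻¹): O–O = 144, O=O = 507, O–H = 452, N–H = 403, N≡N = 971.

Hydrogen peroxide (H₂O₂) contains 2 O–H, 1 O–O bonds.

Reaction 1, by 790 kJ

Reaction 1:
  Bonds broken (reactants):
    N–H: 12 × 403 = 4836
    O=O: 3 × 507 = 1521
    Σ(broken) = 6357 kJ
  Bonds formed (products):
    N≡N: 2 × 971 = 1942
    O–H: 12 × 452 = 5424
    Σ(formed) = 7366 kJ
  ΔH_1 = 6357 − 7366 = −1009 kJ
Reaction 2:
  Bonds broken (reactants):
    O–H: 4 × 452 = 1808
    O–O: 2 × 144 = 288
    Σ(broken) = 2096 kJ
  Bonds formed (products):
    O–H: 4 × 452 = 1808
    O=O: 1 × 507 = 507
    Σ(formed) = 2315 kJ
  ΔH_2 = 2096 − 2315 = −219 kJ
ΔH_1 − ΔH_2 = −790 kJ, so reaction 1 has the more negative ΔH; |ΔH_1 − ΔH_2| = 790 kJ.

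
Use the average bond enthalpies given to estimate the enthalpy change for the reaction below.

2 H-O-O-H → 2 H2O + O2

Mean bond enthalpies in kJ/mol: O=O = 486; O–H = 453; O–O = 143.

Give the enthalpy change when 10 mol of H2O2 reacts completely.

Bonds broken (reactants):
  O–H: 4 × 453 = 1812
  O–O: 2 × 143 = 286
  Σ(broken) = 2098 kJ
Bonds formed (products):
  O–H: 4 × 453 = 1812
  O=O: 1 × 486 = 486
  Σ(formed) = 2298 kJ
ΔH = Σ(broken) − Σ(formed) = 2098 − 2298 = −200 kJ
For 5× the reaction as written: 5 × (−200) = −1000 kJ

ΔH = −1000 kJ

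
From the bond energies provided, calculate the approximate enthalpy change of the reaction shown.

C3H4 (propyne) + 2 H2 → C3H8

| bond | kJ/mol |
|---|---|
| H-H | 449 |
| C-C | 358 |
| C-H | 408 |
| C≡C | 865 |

Bonds broken (reactants):
  C≡C: 1 × 865 = 865
  C-C: 1 × 358 = 358
  C-H: 4 × 408 = 1632
  H-H: 2 × 449 = 898
  Σ(broken) = 3753 kJ
Bonds formed (products):
  C-C: 2 × 358 = 716
  C-H: 8 × 408 = 3264
  Σ(formed) = 3980 kJ
ΔH = Σ(broken) − Σ(formed) = 3753 − 3980 = −227 kJ

ΔH ≈ −227 kJ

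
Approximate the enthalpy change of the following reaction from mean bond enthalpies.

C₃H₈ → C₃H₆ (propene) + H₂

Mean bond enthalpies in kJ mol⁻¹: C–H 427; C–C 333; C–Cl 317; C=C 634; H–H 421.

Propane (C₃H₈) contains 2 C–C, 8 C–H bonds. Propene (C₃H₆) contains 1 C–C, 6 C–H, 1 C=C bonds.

ΔH ≈ +132 kJ

Bonds broken (reactants):
  C–C: 2 × 333 = 666
  C–H: 8 × 427 = 3416
  Σ(broken) = 4082 kJ
Bonds formed (products):
  C–C: 1 × 333 = 333
  C–H: 6 × 427 = 2562
  C=C: 1 × 634 = 634
  H–H: 1 × 421 = 421
  Σ(formed) = 3950 kJ
ΔH = Σ(broken) − Σ(formed) = 4082 − 3950 = +132 kJ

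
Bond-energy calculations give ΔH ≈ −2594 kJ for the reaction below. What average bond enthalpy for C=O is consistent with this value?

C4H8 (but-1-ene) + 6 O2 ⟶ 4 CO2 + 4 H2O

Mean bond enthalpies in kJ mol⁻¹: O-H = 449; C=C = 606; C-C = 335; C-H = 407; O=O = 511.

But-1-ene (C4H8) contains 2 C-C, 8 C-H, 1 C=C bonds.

D(C=O) ≈ 825 kJ/mol

Let D be the C=O bond energy.
Σ(broken) = 2×335 + 8×407 + 1×606 + 6×511 = 7598
Σ(formed) = 8×D + 8×449 = 3592 + 8D
ΔH = Σ(broken) − Σ(formed) = (7598) − (3592 + 8D) = +4006 − 8D
Setting this equal to −2594 kJ gives 8D = 6600, so D = 825 kJ/mol.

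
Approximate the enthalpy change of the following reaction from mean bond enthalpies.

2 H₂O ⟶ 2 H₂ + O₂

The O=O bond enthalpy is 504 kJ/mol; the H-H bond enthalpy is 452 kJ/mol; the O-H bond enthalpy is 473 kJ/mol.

Bonds broken (reactants):
  O-H: 4 × 473 = 1892
  Σ(broken) = 1892 kJ
Bonds formed (products):
  H-H: 2 × 452 = 904
  O=O: 1 × 504 = 504
  Σ(formed) = 1408 kJ
ΔH = Σ(broken) − Σ(formed) = 1892 − 1408 = +484 kJ

ΔH ≈ +484 kJ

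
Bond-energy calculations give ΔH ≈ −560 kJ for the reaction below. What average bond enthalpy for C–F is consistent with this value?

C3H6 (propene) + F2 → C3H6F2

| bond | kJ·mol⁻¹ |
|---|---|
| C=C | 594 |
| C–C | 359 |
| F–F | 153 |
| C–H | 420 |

D(C–F) ≈ 474 kJ/mol

Let D be the C–F bond energy.
Σ(broken) = 1×359 + 6×420 + 1×594 + 1×153 = 3626
Σ(formed) = 2×359 + 2×D + 6×420 = 3238 + 2D
ΔH = Σ(broken) − Σ(formed) = (3626) − (3238 + 2D) = +388 − 2D
Setting this equal to −560 kJ gives 2D = 948, so D = 474 kJ/mol.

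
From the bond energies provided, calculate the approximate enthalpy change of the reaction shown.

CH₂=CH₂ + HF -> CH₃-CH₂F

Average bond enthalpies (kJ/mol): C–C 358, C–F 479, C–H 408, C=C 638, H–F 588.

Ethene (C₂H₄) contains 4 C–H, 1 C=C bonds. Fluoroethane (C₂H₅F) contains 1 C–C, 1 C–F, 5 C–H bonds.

ΔH ≈ −19 kJ

Bonds broken (reactants):
  C–H: 4 × 408 = 1632
  C=C: 1 × 638 = 638
  H–F: 1 × 588 = 588
  Σ(broken) = 2858 kJ
Bonds formed (products):
  C–C: 1 × 358 = 358
  C–F: 1 × 479 = 479
  C–H: 5 × 408 = 2040
  Σ(formed) = 2877 kJ
ΔH = Σ(broken) − Σ(formed) = 2858 − 2877 = −19 kJ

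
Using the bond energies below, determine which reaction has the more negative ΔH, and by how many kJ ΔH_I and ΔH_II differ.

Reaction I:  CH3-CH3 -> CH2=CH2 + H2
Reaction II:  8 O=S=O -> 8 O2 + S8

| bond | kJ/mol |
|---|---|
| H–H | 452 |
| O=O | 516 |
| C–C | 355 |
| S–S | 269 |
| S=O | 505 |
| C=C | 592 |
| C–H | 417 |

Reaction I:
  Bonds broken (reactants):
    C–C: 1 × 355 = 355
    C–H: 6 × 417 = 2502
    Σ(broken) = 2857 kJ
  Bonds formed (products):
    C–H: 4 × 417 = 1668
    C=C: 1 × 592 = 592
    H–H: 1 × 452 = 452
    Σ(formed) = 2712 kJ
  ΔH_I = 2857 − 2712 = +145 kJ
Reaction II:
  Bonds broken (reactants):
    S=O: 16 × 505 = 8080
    Σ(broken) = 8080 kJ
  Bonds formed (products):
    O=O: 8 × 516 = 4128
    S–S: 8 × 269 = 2152
    Σ(formed) = 6280 kJ
  ΔH_II = 8080 − 6280 = +1800 kJ
ΔH_I − ΔH_II = −1655 kJ, so reaction I has the more negative ΔH; |ΔH_I − ΔH_II| = 1655 kJ.

Reaction I, by 1655 kJ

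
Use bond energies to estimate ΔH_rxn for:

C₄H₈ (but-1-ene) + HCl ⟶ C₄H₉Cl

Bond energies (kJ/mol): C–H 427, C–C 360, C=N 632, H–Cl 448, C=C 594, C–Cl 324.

ΔH ≈ −69 kJ

Bonds broken (reactants):
  C–C: 2 × 360 = 720
  C–H: 8 × 427 = 3416
  C=C: 1 × 594 = 594
  H–Cl: 1 × 448 = 448
  Σ(broken) = 5178 kJ
Bonds formed (products):
  C–C: 3 × 360 = 1080
  C–Cl: 1 × 324 = 324
  C–H: 9 × 427 = 3843
  Σ(formed) = 5247 kJ
ΔH = Σ(broken) − Σ(formed) = 5178 − 5247 = −69 kJ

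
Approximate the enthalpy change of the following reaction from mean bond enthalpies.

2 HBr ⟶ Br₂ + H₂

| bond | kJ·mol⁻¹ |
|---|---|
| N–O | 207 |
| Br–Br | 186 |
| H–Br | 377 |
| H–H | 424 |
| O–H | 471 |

ΔH ≈ +144 kJ

Bonds broken (reactants):
  H–Br: 2 × 377 = 754
  Σ(broken) = 754 kJ
Bonds formed (products):
  Br–Br: 1 × 186 = 186
  H–H: 1 × 424 = 424
  Σ(formed) = 610 kJ
ΔH = Σ(broken) − Σ(formed) = 754 − 610 = +144 kJ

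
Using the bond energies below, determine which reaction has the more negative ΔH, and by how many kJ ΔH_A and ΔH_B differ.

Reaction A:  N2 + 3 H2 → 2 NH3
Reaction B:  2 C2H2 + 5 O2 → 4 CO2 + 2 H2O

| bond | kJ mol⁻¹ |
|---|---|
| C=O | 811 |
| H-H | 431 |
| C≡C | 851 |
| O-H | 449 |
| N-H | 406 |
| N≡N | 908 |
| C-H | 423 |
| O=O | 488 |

Reaction B, by 2215 kJ

Reaction A:
  Bonds broken (reactants):
    H-H: 3 × 431 = 1293
    N≡N: 1 × 908 = 908
    Σ(broken) = 2201 kJ
  Bonds formed (products):
    N-H: 6 × 406 = 2436
    Σ(formed) = 2436 kJ
  ΔH_A = 2201 − 2436 = −235 kJ
Reaction B:
  Bonds broken (reactants):
    C≡C: 2 × 851 = 1702
    C-H: 4 × 423 = 1692
    O=O: 5 × 488 = 2440
    Σ(broken) = 5834 kJ
  Bonds formed (products):
    C=O: 8 × 811 = 6488
    O-H: 4 × 449 = 1796
    Σ(formed) = 8284 kJ
  ΔH_B = 5834 − 8284 = −2450 kJ
ΔH_A − ΔH_B = +2215 kJ, so reaction B has the more negative ΔH; |ΔH_A − ΔH_B| = 2215 kJ.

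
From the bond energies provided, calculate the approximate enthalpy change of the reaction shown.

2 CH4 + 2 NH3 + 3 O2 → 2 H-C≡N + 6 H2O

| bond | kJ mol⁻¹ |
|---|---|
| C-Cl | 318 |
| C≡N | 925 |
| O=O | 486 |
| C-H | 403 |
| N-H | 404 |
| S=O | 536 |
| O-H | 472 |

Bonds broken (reactants):
  C-H: 8 × 403 = 3224
  N-H: 6 × 404 = 2424
  O=O: 3 × 486 = 1458
  Σ(broken) = 7106 kJ
Bonds formed (products):
  C≡N: 2 × 925 = 1850
  C-H: 2 × 403 = 806
  O-H: 12 × 472 = 5664
  Σ(formed) = 8320 kJ
ΔH = Σ(broken) − Σ(formed) = 7106 − 8320 = −1214 kJ

ΔH ≈ −1214 kJ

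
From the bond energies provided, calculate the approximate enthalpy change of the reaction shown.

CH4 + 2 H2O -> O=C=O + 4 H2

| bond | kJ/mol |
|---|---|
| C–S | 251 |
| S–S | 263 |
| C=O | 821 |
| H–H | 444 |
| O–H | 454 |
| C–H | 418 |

ΔH ≈ +70 kJ

Bonds broken (reactants):
  C–H: 4 × 418 = 1672
  O–H: 4 × 454 = 1816
  Σ(broken) = 3488 kJ
Bonds formed (products):
  C=O: 2 × 821 = 1642
  H–H: 4 × 444 = 1776
  Σ(formed) = 3418 kJ
ΔH = Σ(broken) − Σ(formed) = 3488 − 3418 = +70 kJ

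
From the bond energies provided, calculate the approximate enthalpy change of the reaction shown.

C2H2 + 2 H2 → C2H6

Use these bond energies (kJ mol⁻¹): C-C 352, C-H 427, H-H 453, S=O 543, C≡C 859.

ΔH ≈ −295 kJ

Bonds broken (reactants):
  C≡C: 1 × 859 = 859
  C-H: 2 × 427 = 854
  H-H: 2 × 453 = 906
  Σ(broken) = 2619 kJ
Bonds formed (products):
  C-C: 1 × 352 = 352
  C-H: 6 × 427 = 2562
  Σ(formed) = 2914 kJ
ΔH = Σ(broken) − Σ(formed) = 2619 − 2914 = −295 kJ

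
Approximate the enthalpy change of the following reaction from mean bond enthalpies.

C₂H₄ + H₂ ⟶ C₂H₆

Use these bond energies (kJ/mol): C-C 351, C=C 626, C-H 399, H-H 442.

Bonds broken (reactants):
  C-H: 4 × 399 = 1596
  C=C: 1 × 626 = 626
  H-H: 1 × 442 = 442
  Σ(broken) = 2664 kJ
Bonds formed (products):
  C-C: 1 × 351 = 351
  C-H: 6 × 399 = 2394
  Σ(formed) = 2745 kJ
ΔH = Σ(broken) − Σ(formed) = 2664 − 2745 = −81 kJ

ΔH ≈ −81 kJ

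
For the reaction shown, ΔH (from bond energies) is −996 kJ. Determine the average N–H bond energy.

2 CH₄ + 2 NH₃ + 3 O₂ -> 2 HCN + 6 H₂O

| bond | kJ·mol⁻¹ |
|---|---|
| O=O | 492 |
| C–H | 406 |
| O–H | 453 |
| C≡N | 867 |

Let D be the N–H bond energy.
Σ(broken) = 8×406 + 6×D + 3×492 = 4724 + 6D
Σ(formed) = 2×867 + 2×406 + 12×453 = 7982
ΔH = Σ(broken) − Σ(formed) = (4724 + 6D) − (7982) = −3258 + 6D
Setting this equal to −996 kJ gives 6D = 2262, so D = 377 kJ/mol.

D(N–H) ≈ 377 kJ/mol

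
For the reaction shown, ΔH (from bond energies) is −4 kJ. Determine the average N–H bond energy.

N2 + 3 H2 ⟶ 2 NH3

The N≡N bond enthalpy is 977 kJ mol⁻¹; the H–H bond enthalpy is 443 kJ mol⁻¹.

D(N–H) ≈ 385 kJ/mol

Let D be the N–H bond energy.
Σ(broken) = 3×443 + 1×977 = 2306
Σ(formed) = 6×D = 6D
ΔH = Σ(broken) − Σ(formed) = (2306) − (6D) = +2306 − 6D
Setting this equal to −4 kJ gives 6D = 2310, so D = 385 kJ/mol.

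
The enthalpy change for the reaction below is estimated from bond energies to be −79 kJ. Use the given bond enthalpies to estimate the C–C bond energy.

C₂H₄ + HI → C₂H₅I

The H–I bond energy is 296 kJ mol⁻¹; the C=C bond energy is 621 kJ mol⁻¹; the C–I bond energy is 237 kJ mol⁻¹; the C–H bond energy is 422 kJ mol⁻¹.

D(C–C) ≈ 337 kJ/mol

Let D be the C–C bond energy.
Σ(broken) = 4×422 + 1×621 + 1×296 = 2605
Σ(formed) = 1×D + 5×422 + 1×237 = 2347 + D
ΔH = Σ(broken) − Σ(formed) = (2605) − (2347 + D) = +258 − D
Setting this equal to −79 kJ gives D = 337 kJ/mol.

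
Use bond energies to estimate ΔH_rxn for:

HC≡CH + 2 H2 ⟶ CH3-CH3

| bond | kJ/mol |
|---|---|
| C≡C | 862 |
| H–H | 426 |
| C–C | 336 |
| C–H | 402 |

ΔH ≈ −230 kJ

Bonds broken (reactants):
  C≡C: 1 × 862 = 862
  C–H: 2 × 402 = 804
  H–H: 2 × 426 = 852
  Σ(broken) = 2518 kJ
Bonds formed (products):
  C–C: 1 × 336 = 336
  C–H: 6 × 402 = 2412
  Σ(formed) = 2748 kJ
ΔH = Σ(broken) − Σ(formed) = 2518 − 2748 = −230 kJ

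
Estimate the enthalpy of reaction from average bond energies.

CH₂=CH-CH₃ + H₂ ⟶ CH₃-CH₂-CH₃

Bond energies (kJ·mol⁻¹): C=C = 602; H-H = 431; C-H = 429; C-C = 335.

Bonds broken (reactants):
  C-C: 1 × 335 = 335
  C-H: 6 × 429 = 2574
  C=C: 1 × 602 = 602
  H-H: 1 × 431 = 431
  Σ(broken) = 3942 kJ
Bonds formed (products):
  C-C: 2 × 335 = 670
  C-H: 8 × 429 = 3432
  Σ(formed) = 4102 kJ
ΔH = Σ(broken) − Σ(formed) = 3942 − 4102 = −160 kJ

ΔH ≈ −160 kJ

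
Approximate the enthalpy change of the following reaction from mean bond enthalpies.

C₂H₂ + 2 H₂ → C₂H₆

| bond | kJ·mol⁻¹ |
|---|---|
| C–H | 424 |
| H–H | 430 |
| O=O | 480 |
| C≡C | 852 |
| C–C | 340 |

Bonds broken (reactants):
  C≡C: 1 × 852 = 852
  C–H: 2 × 424 = 848
  H–H: 2 × 430 = 860
  Σ(broken) = 2560 kJ
Bonds formed (products):
  C–C: 1 × 340 = 340
  C–H: 6 × 424 = 2544
  Σ(formed) = 2884 kJ
ΔH = Σ(broken) − Σ(formed) = 2560 − 2884 = −324 kJ

ΔH ≈ −324 kJ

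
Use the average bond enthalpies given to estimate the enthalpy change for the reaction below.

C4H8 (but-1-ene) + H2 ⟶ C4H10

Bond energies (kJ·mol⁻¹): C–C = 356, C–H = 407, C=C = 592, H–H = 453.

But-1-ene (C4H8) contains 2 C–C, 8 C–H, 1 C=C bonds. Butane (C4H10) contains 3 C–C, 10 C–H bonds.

ΔH ≈ −125 kJ

Bonds broken (reactants):
  C–C: 2 × 356 = 712
  C–H: 8 × 407 = 3256
  C=C: 1 × 592 = 592
  H–H: 1 × 453 = 453
  Σ(broken) = 5013 kJ
Bonds formed (products):
  C–C: 3 × 356 = 1068
  C–H: 10 × 407 = 4070
  Σ(formed) = 5138 kJ
ΔH = Σ(broken) − Σ(formed) = 5013 − 5138 = −125 kJ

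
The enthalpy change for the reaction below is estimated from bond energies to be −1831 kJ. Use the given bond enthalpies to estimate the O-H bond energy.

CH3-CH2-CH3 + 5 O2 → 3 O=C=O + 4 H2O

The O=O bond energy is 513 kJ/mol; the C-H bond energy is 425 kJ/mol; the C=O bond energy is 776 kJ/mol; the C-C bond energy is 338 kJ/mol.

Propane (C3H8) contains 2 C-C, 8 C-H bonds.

D(O-H) ≈ 477 kJ/mol

Let D be the O-H bond energy.
Σ(broken) = 2×338 + 8×425 + 5×513 = 6641
Σ(formed) = 6×776 + 8×D = 4656 + 8D
ΔH = Σ(broken) − Σ(formed) = (6641) − (4656 + 8D) = +1985 − 8D
Setting this equal to −1831 kJ gives 8D = 3816, so D = 477 kJ/mol.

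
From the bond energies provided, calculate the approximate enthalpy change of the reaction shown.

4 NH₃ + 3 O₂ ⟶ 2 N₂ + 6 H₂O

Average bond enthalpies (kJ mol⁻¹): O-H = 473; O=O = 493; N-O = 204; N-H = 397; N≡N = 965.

ΔH ≈ −1363 kJ

Bonds broken (reactants):
  N-H: 12 × 397 = 4764
  O=O: 3 × 493 = 1479
  Σ(broken) = 6243 kJ
Bonds formed (products):
  N≡N: 2 × 965 = 1930
  O-H: 12 × 473 = 5676
  Σ(formed) = 7606 kJ
ΔH = Σ(broken) − Σ(formed) = 6243 − 7606 = −1363 kJ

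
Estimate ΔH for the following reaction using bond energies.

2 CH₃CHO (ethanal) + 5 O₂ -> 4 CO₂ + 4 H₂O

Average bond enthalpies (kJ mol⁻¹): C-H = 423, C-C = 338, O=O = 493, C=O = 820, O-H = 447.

ΔH ≈ −1971 kJ

Bonds broken (reactants):
  C-C: 2 × 338 = 676
  C-H: 8 × 423 = 3384
  C=O: 2 × 820 = 1640
  O=O: 5 × 493 = 2465
  Σ(broken) = 8165 kJ
Bonds formed (products):
  C=O: 8 × 820 = 6560
  O-H: 8 × 447 = 3576
  Σ(formed) = 10136 kJ
ΔH = Σ(broken) − Σ(formed) = 8165 − 10136 = −1971 kJ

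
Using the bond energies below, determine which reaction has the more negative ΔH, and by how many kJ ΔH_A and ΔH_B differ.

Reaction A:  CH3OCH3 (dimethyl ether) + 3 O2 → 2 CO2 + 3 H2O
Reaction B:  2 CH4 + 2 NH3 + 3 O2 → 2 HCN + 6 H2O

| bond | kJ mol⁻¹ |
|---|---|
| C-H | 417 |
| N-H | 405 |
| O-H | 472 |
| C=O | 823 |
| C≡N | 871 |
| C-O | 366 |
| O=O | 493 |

Reaction A, by 416 kJ

Reaction A:
  Bonds broken (reactants):
    C-H: 6 × 417 = 2502
    C-O: 2 × 366 = 732
    O=O: 3 × 493 = 1479
    Σ(broken) = 4713 kJ
  Bonds formed (products):
    C=O: 4 × 823 = 3292
    O-H: 6 × 472 = 2832
    Σ(formed) = 6124 kJ
  ΔH_A = 4713 − 6124 = −1411 kJ
Reaction B:
  Bonds broken (reactants):
    C-H: 8 × 417 = 3336
    N-H: 6 × 405 = 2430
    O=O: 3 × 493 = 1479
    Σ(broken) = 7245 kJ
  Bonds formed (products):
    C≡N: 2 × 871 = 1742
    C-H: 2 × 417 = 834
    O-H: 12 × 472 = 5664
    Σ(formed) = 8240 kJ
  ΔH_B = 7245 − 8240 = −995 kJ
ΔH_A − ΔH_B = −416 kJ, so reaction A has the more negative ΔH; |ΔH_A − ΔH_B| = 416 kJ.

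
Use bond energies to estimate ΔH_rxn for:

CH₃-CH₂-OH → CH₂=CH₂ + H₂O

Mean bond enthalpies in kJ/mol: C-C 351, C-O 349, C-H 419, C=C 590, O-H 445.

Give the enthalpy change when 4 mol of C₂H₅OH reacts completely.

Bonds broken (reactants):
  C-C: 1 × 351 = 351
  C-H: 5 × 419 = 2095
  C-O: 1 × 349 = 349
  O-H: 1 × 445 = 445
  Σ(broken) = 3240 kJ
Bonds formed (products):
  C-H: 4 × 419 = 1676
  C=C: 1 × 590 = 590
  O-H: 2 × 445 = 890
  Σ(formed) = 3156 kJ
ΔH = Σ(broken) − Σ(formed) = 3240 − 3156 = +84 kJ
For 4× the reaction as written: 4 × (+84) = +336 kJ

ΔH = +336 kJ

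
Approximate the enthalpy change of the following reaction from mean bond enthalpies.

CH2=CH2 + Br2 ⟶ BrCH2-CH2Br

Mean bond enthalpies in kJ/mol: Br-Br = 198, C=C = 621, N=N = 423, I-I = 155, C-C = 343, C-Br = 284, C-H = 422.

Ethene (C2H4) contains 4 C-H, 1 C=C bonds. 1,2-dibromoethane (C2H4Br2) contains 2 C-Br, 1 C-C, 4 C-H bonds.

ΔH ≈ −92 kJ

Bonds broken (reactants):
  Br-Br: 1 × 198 = 198
  C-H: 4 × 422 = 1688
  C=C: 1 × 621 = 621
  Σ(broken) = 2507 kJ
Bonds formed (products):
  C-Br: 2 × 284 = 568
  C-C: 1 × 343 = 343
  C-H: 4 × 422 = 1688
  Σ(formed) = 2599 kJ
ΔH = Σ(broken) − Σ(formed) = 2507 − 2599 = −92 kJ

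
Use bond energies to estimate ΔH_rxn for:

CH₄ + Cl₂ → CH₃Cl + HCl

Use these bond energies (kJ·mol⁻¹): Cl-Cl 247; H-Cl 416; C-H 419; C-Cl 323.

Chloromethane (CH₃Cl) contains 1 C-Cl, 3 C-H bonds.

Bonds broken (reactants):
  C-H: 4 × 419 = 1676
  Cl-Cl: 1 × 247 = 247
  Σ(broken) = 1923 kJ
Bonds formed (products):
  C-Cl: 1 × 323 = 323
  C-H: 3 × 419 = 1257
  H-Cl: 1 × 416 = 416
  Σ(formed) = 1996 kJ
ΔH = Σ(broken) − Σ(formed) = 1923 − 1996 = −73 kJ

ΔH ≈ −73 kJ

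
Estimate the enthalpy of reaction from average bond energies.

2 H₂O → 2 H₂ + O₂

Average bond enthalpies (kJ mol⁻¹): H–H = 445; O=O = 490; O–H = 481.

Bonds broken (reactants):
  O–H: 4 × 481 = 1924
  Σ(broken) = 1924 kJ
Bonds formed (products):
  H–H: 2 × 445 = 890
  O=O: 1 × 490 = 490
  Σ(formed) = 1380 kJ
ΔH = Σ(broken) − Σ(formed) = 1924 − 1380 = +544 kJ

ΔH ≈ +544 kJ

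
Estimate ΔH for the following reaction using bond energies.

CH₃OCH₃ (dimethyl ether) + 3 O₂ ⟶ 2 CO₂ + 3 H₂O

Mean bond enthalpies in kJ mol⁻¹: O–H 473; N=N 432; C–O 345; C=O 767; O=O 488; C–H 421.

ΔH ≈ −1226 kJ

Bonds broken (reactants):
  C–H: 6 × 421 = 2526
  C–O: 2 × 345 = 690
  O=O: 3 × 488 = 1464
  Σ(broken) = 4680 kJ
Bonds formed (products):
  C=O: 4 × 767 = 3068
  O–H: 6 × 473 = 2838
  Σ(formed) = 5906 kJ
ΔH = Σ(broken) − Σ(formed) = 4680 − 5906 = −1226 kJ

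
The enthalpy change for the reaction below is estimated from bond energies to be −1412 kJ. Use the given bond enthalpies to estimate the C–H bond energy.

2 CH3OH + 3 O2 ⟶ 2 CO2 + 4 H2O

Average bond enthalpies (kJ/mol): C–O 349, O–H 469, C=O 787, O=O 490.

Let D be the C–H bond energy.
Σ(broken) = 6×D + 2×349 + 2×469 + 3×490 = 3106 + 6D
Σ(formed) = 4×787 + 8×469 = 6900
ΔH = Σ(broken) − Σ(formed) = (3106 + 6D) − (6900) = −3794 + 6D
Setting this equal to −1412 kJ gives 6D = 2382, so D = 397 kJ/mol.

D(C–H) ≈ 397 kJ/mol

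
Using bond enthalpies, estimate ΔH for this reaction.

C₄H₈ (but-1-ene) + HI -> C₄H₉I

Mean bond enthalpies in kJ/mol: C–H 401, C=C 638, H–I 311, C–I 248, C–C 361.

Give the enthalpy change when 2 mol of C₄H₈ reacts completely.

ΔH = −122 kJ

Bonds broken (reactants):
  C–C: 2 × 361 = 722
  C–H: 8 × 401 = 3208
  C=C: 1 × 638 = 638
  H–I: 1 × 311 = 311
  Σ(broken) = 4879 kJ
Bonds formed (products):
  C–C: 3 × 361 = 1083
  C–H: 9 × 401 = 3609
  C–I: 1 × 248 = 248
  Σ(formed) = 4940 kJ
ΔH = Σ(broken) − Σ(formed) = 4879 − 4940 = −61 kJ
For 2× the reaction as written: 2 × (−61) = −122 kJ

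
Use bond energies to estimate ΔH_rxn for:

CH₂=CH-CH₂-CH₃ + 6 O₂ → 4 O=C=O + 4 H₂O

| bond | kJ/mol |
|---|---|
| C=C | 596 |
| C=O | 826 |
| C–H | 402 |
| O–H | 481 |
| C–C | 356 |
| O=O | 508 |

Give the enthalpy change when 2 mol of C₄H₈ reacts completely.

ΔH = −5768 kJ

Bonds broken (reactants):
  C–C: 2 × 356 = 712
  C–H: 8 × 402 = 3216
  C=C: 1 × 596 = 596
  O=O: 6 × 508 = 3048
  Σ(broken) = 7572 kJ
Bonds formed (products):
  C=O: 8 × 826 = 6608
  O–H: 8 × 481 = 3848
  Σ(formed) = 10456 kJ
ΔH = Σ(broken) − Σ(formed) = 7572 − 10456 = −2884 kJ
For 2× the reaction as written: 2 × (−2884) = −5768 kJ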